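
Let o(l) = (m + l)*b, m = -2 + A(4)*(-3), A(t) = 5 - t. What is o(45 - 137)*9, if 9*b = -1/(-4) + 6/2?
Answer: -1261/4 ≈ -315.25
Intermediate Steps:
b = 13/36 (b = (-1/(-4) + 6/2)/9 = (-1*(-1/4) + 6*(1/2))/9 = (1/4 + 3)/9 = (1/9)*(13/4) = 13/36 ≈ 0.36111)
m = -5 (m = -2 + (5 - 1*4)*(-3) = -2 + (5 - 4)*(-3) = -2 + 1*(-3) = -2 - 3 = -5)
o(l) = -65/36 + 13*l/36 (o(l) = (-5 + l)*(13/36) = -65/36 + 13*l/36)
o(45 - 137)*9 = (-65/36 + 13*(45 - 137)/36)*9 = (-65/36 + (13/36)*(-92))*9 = (-65/36 - 299/9)*9 = -1261/36*9 = -1261/4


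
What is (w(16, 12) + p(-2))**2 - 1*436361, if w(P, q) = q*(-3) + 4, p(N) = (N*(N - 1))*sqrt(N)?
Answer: -435409 - 384*I*sqrt(2) ≈ -4.3541e+5 - 543.06*I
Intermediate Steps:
p(N) = N**(3/2)*(-1 + N) (p(N) = (N*(-1 + N))*sqrt(N) = N**(3/2)*(-1 + N))
w(P, q) = 4 - 3*q (w(P, q) = -3*q + 4 = 4 - 3*q)
(w(16, 12) + p(-2))**2 - 1*436361 = ((4 - 3*12) + (-2)**(3/2)*(-1 - 2))**2 - 1*436361 = ((4 - 36) - 2*I*sqrt(2)*(-3))**2 - 436361 = (-32 + 6*I*sqrt(2))**2 - 436361 = -436361 + (-32 + 6*I*sqrt(2))**2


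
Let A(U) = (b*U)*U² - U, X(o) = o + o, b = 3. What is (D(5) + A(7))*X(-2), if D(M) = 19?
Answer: -4164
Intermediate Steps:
X(o) = 2*o
A(U) = -U + 3*U³ (A(U) = (3*U)*U² - U = 3*U³ - U = -U + 3*U³)
(D(5) + A(7))*X(-2) = (19 + (-1*7 + 3*7³))*(2*(-2)) = (19 + (-7 + 3*343))*(-4) = (19 + (-7 + 1029))*(-4) = (19 + 1022)*(-4) = 1041*(-4) = -4164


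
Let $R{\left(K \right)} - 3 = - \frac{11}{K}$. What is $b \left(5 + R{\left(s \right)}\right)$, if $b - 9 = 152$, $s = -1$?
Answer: $3059$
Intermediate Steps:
$R{\left(K \right)} = 3 - \frac{11}{K}$
$b = 161$ ($b = 9 + 152 = 161$)
$b \left(5 + R{\left(s \right)}\right) = 161 \left(5 - \left(-3 + \frac{11}{-1}\right)\right) = 161 \left(5 + \left(3 - -11\right)\right) = 161 \left(5 + \left(3 + 11\right)\right) = 161 \left(5 + 14\right) = 161 \cdot 19 = 3059$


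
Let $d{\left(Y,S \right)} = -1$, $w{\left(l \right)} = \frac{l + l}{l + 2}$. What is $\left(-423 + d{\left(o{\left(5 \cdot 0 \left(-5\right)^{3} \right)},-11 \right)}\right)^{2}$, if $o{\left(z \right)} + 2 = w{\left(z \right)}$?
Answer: $179776$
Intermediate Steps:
$w{\left(l \right)} = \frac{2 l}{2 + l}$
$o{\left(z \right)} = -2 + \frac{2 z}{2 + z}$
$\left(-423 + d{\left(o{\left(5 \cdot 0 \left(-5\right)^{3} \right)},-11 \right)}\right)^{2} = \left(-423 - 1\right)^{2} = \left(-424\right)^{2} = 179776$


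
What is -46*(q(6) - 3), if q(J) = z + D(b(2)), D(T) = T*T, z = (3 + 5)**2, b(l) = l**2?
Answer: -3542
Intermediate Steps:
z = 64 (z = 8**2 = 64)
D(T) = T**2
q(J) = 80 (q(J) = 64 + (2**2)**2 = 64 + 4**2 = 64 + 16 = 80)
-46*(q(6) - 3) = -46*(80 - 3) = -46*77 = -3542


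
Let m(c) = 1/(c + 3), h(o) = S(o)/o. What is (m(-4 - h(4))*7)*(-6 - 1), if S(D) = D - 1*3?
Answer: 196/5 ≈ 39.200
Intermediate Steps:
S(D) = -3 + D (S(D) = D - 3 = -3 + D)
h(o) = (-3 + o)/o
m(c) = 1/(3 + c)
(m(-4 - h(4))*7)*(-6 - 1) = (7/(3 + (-4 - (-3 + 4)/4)))*(-6 - 1) = (7/(3 + (-4 - 1/4)))*(-7) = (7/(3 + (-4 - 1*¼)))*(-7) = (7/(3 + (-4 - ¼)))*(-7) = (7/(3 - 17/4))*(-7) = (7/(-5/4))*(-7) = -⅘*7*(-7) = -28/5*(-7) = 196/5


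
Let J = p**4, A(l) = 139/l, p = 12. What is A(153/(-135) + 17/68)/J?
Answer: -695/91584 ≈ -0.0075887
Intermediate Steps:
J = 20736 (J = 12**4 = 20736)
A(153/(-135) + 17/68)/J = (139/(153/(-135) + 17/68))/20736 = (139/(153*(-1/135) + 17*(1/68)))*(1/20736) = (139/(-17/15 + 1/4))*(1/20736) = (139/(-53/60))*(1/20736) = (139*(-60/53))*(1/20736) = -8340/53*1/20736 = -695/91584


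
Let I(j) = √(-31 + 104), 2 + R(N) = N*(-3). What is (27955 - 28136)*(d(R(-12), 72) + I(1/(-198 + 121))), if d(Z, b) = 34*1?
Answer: -6154 - 181*√73 ≈ -7700.5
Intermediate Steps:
R(N) = -2 - 3*N (R(N) = -2 + N*(-3) = -2 - 3*N)
d(Z, b) = 34
I(j) = √73
(27955 - 28136)*(d(R(-12), 72) + I(1/(-198 + 121))) = (27955 - 28136)*(34 + √73) = -181*(34 + √73) = -6154 - 181*√73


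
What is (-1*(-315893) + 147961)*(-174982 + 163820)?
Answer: -5177538348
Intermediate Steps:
(-1*(-315893) + 147961)*(-174982 + 163820) = (315893 + 147961)*(-11162) = 463854*(-11162) = -5177538348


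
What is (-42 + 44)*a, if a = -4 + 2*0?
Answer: -8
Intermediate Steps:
a = -4 (a = -4 + 0 = -4)
(-42 + 44)*a = (-42 + 44)*(-4) = 2*(-4) = -8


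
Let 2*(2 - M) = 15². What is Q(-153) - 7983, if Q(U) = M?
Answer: -16187/2 ≈ -8093.5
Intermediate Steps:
M = -221/2 (M = 2 - ½*15² = 2 - ½*225 = 2 - 225/2 = -221/2 ≈ -110.50)
Q(U) = -221/2
Q(-153) - 7983 = -221/2 - 7983 = -16187/2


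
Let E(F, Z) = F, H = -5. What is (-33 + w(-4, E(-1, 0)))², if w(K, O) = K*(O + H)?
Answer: 81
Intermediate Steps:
w(K, O) = K*(-5 + O) (w(K, O) = K*(O - 5) = K*(-5 + O))
(-33 + w(-4, E(-1, 0)))² = (-33 - 4*(-5 - 1))² = (-33 - 4*(-6))² = (-33 + 24)² = (-9)² = 81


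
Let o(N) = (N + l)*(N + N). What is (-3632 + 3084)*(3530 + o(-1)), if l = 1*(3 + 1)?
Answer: -1931152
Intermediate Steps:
l = 4 (l = 1*4 = 4)
o(N) = 2*N*(4 + N) (o(N) = (N + 4)*(N + N) = (4 + N)*(2*N) = 2*N*(4 + N))
(-3632 + 3084)*(3530 + o(-1)) = (-3632 + 3084)*(3530 + 2*(-1)*(4 - 1)) = -548*(3530 + 2*(-1)*3) = -548*(3530 - 6) = -548*3524 = -1931152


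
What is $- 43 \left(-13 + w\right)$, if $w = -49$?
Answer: $2666$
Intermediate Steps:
$- 43 \left(-13 + w\right) = - 43 \left(-13 - 49\right) = \left(-43\right) \left(-62\right) = 2666$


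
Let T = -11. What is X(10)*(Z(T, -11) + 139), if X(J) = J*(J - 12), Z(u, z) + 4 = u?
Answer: -2480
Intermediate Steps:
Z(u, z) = -4 + u
X(J) = J*(-12 + J)
X(10)*(Z(T, -11) + 139) = (10*(-12 + 10))*((-4 - 11) + 139) = (10*(-2))*(-15 + 139) = -20*124 = -2480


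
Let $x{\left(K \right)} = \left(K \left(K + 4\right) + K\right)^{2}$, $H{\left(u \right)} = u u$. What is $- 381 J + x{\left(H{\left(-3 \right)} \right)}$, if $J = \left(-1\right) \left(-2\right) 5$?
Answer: $12066$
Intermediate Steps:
$H{\left(u \right)} = u^{2}$
$J = 10$ ($J = 2 \cdot 5 = 10$)
$x{\left(K \right)} = \left(K + K \left(4 + K\right)\right)^{2}$ ($x{\left(K \right)} = \left(K \left(4 + K\right) + K\right)^{2} = \left(K + K \left(4 + K\right)\right)^{2}$)
$- 381 J + x{\left(H{\left(-3 \right)} \right)} = \left(-381\right) 10 + \left(\left(-3\right)^{2}\right)^{2} \left(5 + \left(-3\right)^{2}\right)^{2} = -3810 + 9^{2} \left(5 + 9\right)^{2} = -3810 + 81 \cdot 14^{2} = -3810 + 81 \cdot 196 = -3810 + 15876 = 12066$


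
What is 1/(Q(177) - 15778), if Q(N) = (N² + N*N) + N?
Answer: 1/47057 ≈ 2.1251e-5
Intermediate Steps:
Q(N) = N + 2*N² (Q(N) = (N² + N²) + N = 2*N² + N = N + 2*N²)
1/(Q(177) - 15778) = 1/(177*(1 + 2*177) - 15778) = 1/(177*(1 + 354) - 15778) = 1/(177*355 - 15778) = 1/(62835 - 15778) = 1/47057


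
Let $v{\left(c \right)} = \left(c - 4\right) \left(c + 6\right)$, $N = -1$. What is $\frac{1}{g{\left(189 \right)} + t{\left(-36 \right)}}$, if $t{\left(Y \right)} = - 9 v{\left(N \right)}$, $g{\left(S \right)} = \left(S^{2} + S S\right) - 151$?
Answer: $\frac{1}{71516} \approx 1.3983 \cdot 10^{-5}$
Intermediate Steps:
$v{\left(c \right)} = \left(-4 + c\right) \left(6 + c\right)$
$g{\left(S \right)} = -151 + 2 S^{2}$ ($g{\left(S \right)} = \left(S^{2} + S^{2}\right) - 151 = 2 S^{2} - 151 = -151 + 2 S^{2}$)
$t{\left(Y \right)} = 225$ ($t{\left(Y \right)} = - 9 \left(-24 + \left(-1\right)^{2} + 2 \left(-1\right)\right) = - 9 \left(-24 + 1 - 2\right) = \left(-9\right) \left(-25\right) = 225$)
$\frac{1}{g{\left(189 \right)} + t{\left(-36 \right)}} = \frac{1}{\left(-151 + 2 \cdot 189^{2}\right) + 225} = \frac{1}{\left(-151 + 2 \cdot 35721\right) + 225} = \frac{1}{\left(-151 + 71442\right) + 225} = \frac{1}{71291 + 225} = \frac{1}{71516}$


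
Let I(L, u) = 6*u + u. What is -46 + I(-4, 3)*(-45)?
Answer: -991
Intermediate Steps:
I(L, u) = 7*u
-46 + I(-4, 3)*(-45) = -46 + (7*3)*(-45) = -46 + 21*(-45) = -46 - 945 = -991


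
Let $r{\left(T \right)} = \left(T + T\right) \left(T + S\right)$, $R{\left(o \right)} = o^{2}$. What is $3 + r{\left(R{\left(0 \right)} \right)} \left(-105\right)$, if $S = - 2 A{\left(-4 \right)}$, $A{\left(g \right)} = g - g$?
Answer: $3$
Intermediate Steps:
$A{\left(g \right)} = 0$
$S = 0$ ($S = \left(-2\right) 0 = 0$)
$r{\left(T \right)} = 2 T^{2}$ ($r{\left(T \right)} = \left(T + T\right) \left(T + 0\right) = 2 T T = 2 T^{2}$)
$3 + r{\left(R{\left(0 \right)} \right)} \left(-105\right) = 3 + 2 \left(0^{2}\right)^{2} \left(-105\right) = 3 + 2 \cdot 0^{2} \left(-105\right) = 3 + 2 \cdot 0 \left(-105\right) = 3 + 0 \left(-105\right) = 3 + 0 = 3$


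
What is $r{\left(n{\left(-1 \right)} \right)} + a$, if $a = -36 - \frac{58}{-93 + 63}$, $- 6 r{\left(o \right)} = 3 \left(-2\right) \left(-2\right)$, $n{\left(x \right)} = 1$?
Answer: $- \frac{541}{15} \approx -36.067$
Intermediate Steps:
$r{\left(o \right)} = -2$ ($r{\left(o \right)} = - \frac{3 \left(-2\right) \left(-2\right)}{6} = - \frac{\left(-6\right) \left(-2\right)}{6} = \left(- \frac{1}{6}\right) 12 = -2$)
$a = - \frac{511}{15}$ ($a = -36 - \frac{58}{-30} = -36 - - \frac{29}{15} = -36 + \frac{29}{15} = - \frac{511}{15} \approx -34.067$)
$r{\left(n{\left(-1 \right)} \right)} + a = -2 - \frac{511}{15} = - \frac{541}{15}$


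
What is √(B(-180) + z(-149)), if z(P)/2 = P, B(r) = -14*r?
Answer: √2222 ≈ 47.138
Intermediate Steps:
z(P) = 2*P
√(B(-180) + z(-149)) = √(-14*(-180) + 2*(-149)) = √(2520 - 298) = √2222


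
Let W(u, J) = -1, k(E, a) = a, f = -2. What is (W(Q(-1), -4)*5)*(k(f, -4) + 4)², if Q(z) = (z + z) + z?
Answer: 0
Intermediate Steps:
Q(z) = 3*z (Q(z) = 2*z + z = 3*z)
(W(Q(-1), -4)*5)*(k(f, -4) + 4)² = (-1*5)*(-4 + 4)² = -5*0² = -5*0 = 0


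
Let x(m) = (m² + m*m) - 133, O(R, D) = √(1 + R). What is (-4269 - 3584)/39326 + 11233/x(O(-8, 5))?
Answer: -63271907/825846 ≈ -76.615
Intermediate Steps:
x(m) = -133 + 2*m² (x(m) = (m² + m²) - 133 = 2*m² - 133 = -133 + 2*m²)
(-4269 - 3584)/39326 + 11233/x(O(-8, 5)) = (-4269 - 3584)/39326 + 11233/(-133 + 2*(√(1 - 8))²) = -7853*1/39326 + 11233/(-133 + 2*(√(-7))²) = -7853/39326 + 11233/(-133 + 2*(I*√7)²) = -7853/39326 + 11233/(-133 + 2*(-7)) = -7853/39326 + 11233/(-133 - 14) = -7853/39326 + 11233/(-147) = -7853/39326 + 11233*(-1/147) = -7853/39326 - 11233/147 = -63271907/825846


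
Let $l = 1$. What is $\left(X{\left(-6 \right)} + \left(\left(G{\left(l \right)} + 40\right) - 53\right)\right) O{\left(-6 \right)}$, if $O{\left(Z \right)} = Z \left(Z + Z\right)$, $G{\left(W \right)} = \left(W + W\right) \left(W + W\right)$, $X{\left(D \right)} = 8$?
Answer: $-72$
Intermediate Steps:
$G{\left(W \right)} = 4 W^{2}$ ($G{\left(W \right)} = 2 W 2 W = 4 W^{2}$)
$O{\left(Z \right)} = 2 Z^{2}$ ($O{\left(Z \right)} = Z 2 Z = 2 Z^{2}$)
$\left(X{\left(-6 \right)} + \left(\left(G{\left(l \right)} + 40\right) - 53\right)\right) O{\left(-6 \right)} = \left(8 - \left(13 - 4\right)\right) 2 \left(-6\right)^{2} = \left(8 + \left(\left(4 \cdot 1 + 40\right) - 53\right)\right) 2 \cdot 36 = \left(8 + \left(\left(4 + 40\right) - 53\right)\right) 72 = \left(8 + \left(44 - 53\right)\right) 72 = \left(8 - 9\right) 72 = \left(-1\right) 72 = -72$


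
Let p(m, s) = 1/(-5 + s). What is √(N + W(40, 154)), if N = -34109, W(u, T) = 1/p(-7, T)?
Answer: 2*I*√8490 ≈ 184.28*I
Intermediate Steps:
W(u, T) = -5 + T (W(u, T) = 1/(1/(-5 + T)) = -5 + T)
√(N + W(40, 154)) = √(-34109 + (-5 + 154)) = √(-34109 + 149) = √(-33960) = 2*I*√8490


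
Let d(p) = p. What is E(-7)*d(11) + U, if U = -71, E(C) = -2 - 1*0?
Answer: -93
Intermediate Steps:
E(C) = -2 (E(C) = -2 + 0 = -2)
E(-7)*d(11) + U = -2*11 - 71 = -22 - 71 = -93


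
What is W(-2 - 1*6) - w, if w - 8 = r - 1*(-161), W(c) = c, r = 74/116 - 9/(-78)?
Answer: -67013/377 ≈ -177.75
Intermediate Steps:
r = 284/377 (r = 74*(1/116) - 9*(-1/78) = 37/58 + 3/26 = 284/377 ≈ 0.75332)
w = 63997/377 (w = 8 + (284/377 - 1*(-161)) = 8 + (284/377 + 161) = 8 + 60981/377 = 63997/377 ≈ 169.75)
W(-2 - 1*6) - w = (-2 - 1*6) - 1*63997/377 = (-2 - 6) - 63997/377 = -8 - 63997/377 = -67013/377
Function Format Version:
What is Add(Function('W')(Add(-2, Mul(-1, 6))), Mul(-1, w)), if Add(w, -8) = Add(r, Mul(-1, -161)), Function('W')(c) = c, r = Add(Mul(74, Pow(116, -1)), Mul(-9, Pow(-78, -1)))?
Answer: Rational(-67013, 377) ≈ -177.75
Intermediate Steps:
r = Rational(284, 377) (r = Add(Mul(74, Rational(1, 116)), Mul(-9, Rational(-1, 78))) = Add(Rational(37, 58), Rational(3, 26)) = Rational(284, 377) ≈ 0.75332)
w = Rational(63997, 377) (w = Add(8, Add(Rational(284, 377), Mul(-1, -161))) = Add(8, Add(Rational(284, 377), 161)) = Add(8, Rational(60981, 377)) = Rational(63997, 377) ≈ 169.75)
Add(Function('W')(Add(-2, Mul(-1, 6))), Mul(-1, w)) = Add(Add(-2, Mul(-1, 6)), Mul(-1, Rational(63997, 377))) = Add(Add(-2, -6), Rational(-63997, 377)) = Add(-8, Rational(-63997, 377)) = Rational(-67013, 377)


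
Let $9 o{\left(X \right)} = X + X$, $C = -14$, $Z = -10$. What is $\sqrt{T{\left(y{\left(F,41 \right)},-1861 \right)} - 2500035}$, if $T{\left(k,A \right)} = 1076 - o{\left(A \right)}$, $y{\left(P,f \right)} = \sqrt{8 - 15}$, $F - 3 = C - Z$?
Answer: $\frac{i \sqrt{22486909}}{3} \approx 1580.7 i$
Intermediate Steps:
$o{\left(X \right)} = \frac{2 X}{9}$ ($o{\left(X \right)} = \frac{X + X}{9} = \frac{2 X}{9}$)
$F = -1$ ($F = 3 - 4 = -1$)
$y{\left(P,f \right)} = i \sqrt{7}$ ($y{\left(P,f \right)} = \sqrt{-7} = i \sqrt{7}$)
$T{\left(k,A \right)} = 1076 - \frac{2 A}{9}$
$\sqrt{T{\left(y{\left(F,41 \right)},-1861 \right)} - 2500035} = \sqrt{\left(1076 - - \frac{3722}{9}\right) - 2500035} = \sqrt{\left(1076 + \frac{3722}{9}\right) - 2500035} = \sqrt{\frac{13406}{9} - 2500035} = \sqrt{- \frac{22486909}{9}} = \frac{i \sqrt{22486909}}{3}$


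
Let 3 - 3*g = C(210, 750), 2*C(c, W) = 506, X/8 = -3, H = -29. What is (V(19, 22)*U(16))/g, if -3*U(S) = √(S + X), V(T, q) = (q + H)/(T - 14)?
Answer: -7*I*√2/625 ≈ -0.015839*I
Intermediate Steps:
X = -24 (X = 8*(-3) = -24)
V(T, q) = (-29 + q)/(-14 + T) (V(T, q) = (q - 29)/(T - 14) = (-29 + q)/(-14 + T))
C(c, W) = 253 (C(c, W) = (½)*506 = 253)
U(S) = -√(-24 + S)/3 (U(S) = -√(S - 24)/3 = -√(-24 + S)/3)
g = -250/3 (g = 1 - ⅓*253 = 1 - 253/3 = -250/3 ≈ -83.333)
(V(19, 22)*U(16))/g = (((-29 + 22)/(-14 + 19))*(-√(-24 + 16)/3))/(-250/3) = ((-7/5)*(-2*I*√2/3))*(-3/250) = (((⅕)*(-7))*(-2*I*√2/3))*(-3/250) = -(-14)*I*√2/15*(-3/250) = (14*I*√2/15)*(-3/250) = -7*I*√2/625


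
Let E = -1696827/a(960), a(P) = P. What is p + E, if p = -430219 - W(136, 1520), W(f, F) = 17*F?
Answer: -146504489/320 ≈ -4.5783e+5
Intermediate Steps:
p = -456059 (p = -430219 - 17*1520 = -430219 - 1*25840 = -430219 - 25840 = -456059)
E = -565609/320 (E = -1696827/960 = -1696827*1/960 = -565609/320 ≈ -1767.5)
p + E = -456059 - 565609/320 = -146504489/320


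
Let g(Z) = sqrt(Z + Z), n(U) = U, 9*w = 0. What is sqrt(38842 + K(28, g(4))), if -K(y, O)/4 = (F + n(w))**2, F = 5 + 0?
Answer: sqrt(38742) ≈ 196.83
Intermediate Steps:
w = 0 (w = (1/9)*0 = 0)
F = 5
g(Z) = sqrt(2)*sqrt(Z) (g(Z) = sqrt(2*Z) = sqrt(2)*sqrt(Z))
K(y, O) = -100 (K(y, O) = -4*(5 + 0)**2 = -4*5**2 = -4*25 = -100)
sqrt(38842 + K(28, g(4))) = sqrt(38842 - 100) = sqrt(38742)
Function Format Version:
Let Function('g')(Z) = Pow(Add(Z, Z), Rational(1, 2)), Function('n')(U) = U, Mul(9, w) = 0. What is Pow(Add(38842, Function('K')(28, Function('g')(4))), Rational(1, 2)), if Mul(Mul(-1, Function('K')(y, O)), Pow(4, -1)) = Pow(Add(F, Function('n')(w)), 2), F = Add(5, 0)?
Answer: Pow(38742, Rational(1, 2)) ≈ 196.83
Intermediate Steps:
w = 0 (w = Mul(Rational(1, 9), 0) = 0)
F = 5
Function('g')(Z) = Mul(Pow(2, Rational(1, 2)), Pow(Z, Rational(1, 2))) (Function('g')(Z) = Pow(Mul(2, Z), Rational(1, 2)) = Mul(Pow(2, Rational(1, 2)), Pow(Z, Rational(1, 2))))
Function('K')(y, O) = -100 (Function('K')(y, O) = Mul(-4, Pow(Add(5, 0), 2)) = Mul(-4, Pow(5, 2)) = Mul(-4, 25) = -100)
Pow(Add(38842, Function('K')(28, Function('g')(4))), Rational(1, 2)) = Pow(Add(38842, -100), Rational(1, 2)) = Pow(38742, Rational(1, 2))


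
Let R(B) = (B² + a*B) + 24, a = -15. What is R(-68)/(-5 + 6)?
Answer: 5668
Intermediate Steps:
R(B) = 24 + B² - 15*B (R(B) = (B² - 15*B) + 24 = 24 + B² - 15*B)
R(-68)/(-5 + 6) = (24 + (-68)² - 15*(-68))/(-5 + 6) = (24 + 4624 + 1020)/1 = 1*5668 = 5668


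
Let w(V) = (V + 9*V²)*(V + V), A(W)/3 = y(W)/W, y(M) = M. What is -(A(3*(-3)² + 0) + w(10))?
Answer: -18203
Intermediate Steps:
A(W) = 3 (A(W) = 3*(W/W) = 3*1 = 3)
w(V) = 2*V*(V + 9*V²) (w(V) = (V + 9*V²)*(2*V) = 2*V*(V + 9*V²))
-(A(3*(-3)² + 0) + w(10)) = -(3 + 10²*(2 + 18*10)) = -(3 + 100*(2 + 180)) = -(3 + 100*182) = -(3 + 18200) = -1*18203 = -18203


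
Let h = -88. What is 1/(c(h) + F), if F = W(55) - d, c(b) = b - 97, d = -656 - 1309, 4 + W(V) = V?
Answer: 1/1831 ≈ 0.00054615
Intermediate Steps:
W(V) = -4 + V
d = -1965
c(b) = -97 + b
F = 2016 (F = (-4 + 55) - 1*(-1965) = 51 + 1965 = 2016)
1/(c(h) + F) = 1/((-97 - 88) + 2016) = 1/(-185 + 2016) = 1/1831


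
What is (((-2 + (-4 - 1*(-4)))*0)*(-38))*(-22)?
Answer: 0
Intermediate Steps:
(((-2 + (-4 - 1*(-4)))*0)*(-38))*(-22) = (((-2 + (-4 + 4))*0)*(-38))*(-22) = (((-2 + 0)*0)*(-38))*(-22) = (-2*0*(-38))*(-22) = (0*(-38))*(-22) = 0*(-22) = 0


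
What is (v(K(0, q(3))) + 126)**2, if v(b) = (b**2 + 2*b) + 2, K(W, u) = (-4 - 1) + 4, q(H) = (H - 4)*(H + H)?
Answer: 16129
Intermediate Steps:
q(H) = 2*H*(-4 + H) (q(H) = (-4 + H)*(2*H) = 2*H*(-4 + H))
K(W, u) = -1 (K(W, u) = -5 + 4 = -1)
v(b) = 2 + b**2 + 2*b
(v(K(0, q(3))) + 126)**2 = ((2 + (-1)**2 + 2*(-1)) + 126)**2 = ((2 + 1 - 2) + 126)**2 = (1 + 126)**2 = 127**2 = 16129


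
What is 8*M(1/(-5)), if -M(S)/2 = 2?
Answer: -32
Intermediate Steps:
M(S) = -4 (M(S) = -2*2 = -4)
8*M(1/(-5)) = 8*(-4) = -32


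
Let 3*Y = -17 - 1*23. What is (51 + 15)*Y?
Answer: -880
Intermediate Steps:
Y = -40/3 (Y = (-17 - 1*23)/3 = (-17 - 23)/3 = (1/3)*(-40) = -40/3 ≈ -13.333)
(51 + 15)*Y = (51 + 15)*(-40/3) = 66*(-40/3) = -880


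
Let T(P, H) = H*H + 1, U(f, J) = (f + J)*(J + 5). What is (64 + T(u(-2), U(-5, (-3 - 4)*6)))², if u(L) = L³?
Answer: 9145700962596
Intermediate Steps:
U(f, J) = (5 + J)*(J + f) (U(f, J) = (J + f)*(5 + J) = (5 + J)*(J + f))
T(P, H) = 1 + H² (T(P, H) = H² + 1 = 1 + H²)
(64 + T(u(-2), U(-5, (-3 - 4)*6)))² = (64 + (1 + (((-3 - 4)*6)² + 5*((-3 - 4)*6) + 5*(-5) + ((-3 - 4)*6)*(-5))²))² = (64 + (1 + ((-7*6)² + 5*(-7*6) - 25 - 7*6*(-5))²))² = (64 + (1 + ((-42)² + 5*(-42) - 25 - 42*(-5))²))² = (64 + (1 + (1764 - 210 - 25 + 210)²))² = (64 + (1 + 1739²))² = (64 + (1 + 3024121))² = (64 + 3024122)² = 3024186² = 9145700962596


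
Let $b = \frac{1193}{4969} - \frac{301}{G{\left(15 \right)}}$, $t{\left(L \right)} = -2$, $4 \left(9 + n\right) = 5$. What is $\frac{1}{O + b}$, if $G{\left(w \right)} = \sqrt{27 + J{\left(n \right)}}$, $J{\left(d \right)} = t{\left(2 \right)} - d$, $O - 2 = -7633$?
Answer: $- \frac{12340907096997}{94166025095190676} + \frac{7431979261 \sqrt{131}}{94166025095190676} \approx -0.00013015$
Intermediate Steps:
$n = - \frac{31}{4}$ ($n = -9 + \frac{1}{4} \cdot 5 = -9 + \frac{5}{4} = - \frac{31}{4} \approx -7.75$)
$O = -7631$ ($O = 2 - 7633 = -7631$)
$J{\left(d \right)} = -2 - d$
$G{\left(w \right)} = \frac{\sqrt{131}}{2}$ ($G{\left(w \right)} = \sqrt{27 - - \frac{23}{4}} = \sqrt{27 + \left(-2 + \frac{31}{4}\right)} = \sqrt{27 + \frac{23}{4}} = \sqrt{\frac{131}{4}} = \frac{\sqrt{131}}{2}$)
$b = \frac{1193}{4969} - \frac{602 \sqrt{131}}{131}$ ($b = \frac{1193}{4969} - \frac{301}{\frac{1}{2} \sqrt{131}} = 1193 \cdot \frac{1}{4969} - 301 \frac{2 \sqrt{131}}{131} = \frac{1193}{4969} - \frac{602 \sqrt{131}}{131} \approx -52.357$)
$\frac{1}{O + b} = \frac{1}{-7631 + \left(\frac{1193}{4969} - \frac{602 \sqrt{131}}{131}\right)} = \frac{1}{- \frac{37917246}{4969} - \frac{602 \sqrt{131}}{131}}$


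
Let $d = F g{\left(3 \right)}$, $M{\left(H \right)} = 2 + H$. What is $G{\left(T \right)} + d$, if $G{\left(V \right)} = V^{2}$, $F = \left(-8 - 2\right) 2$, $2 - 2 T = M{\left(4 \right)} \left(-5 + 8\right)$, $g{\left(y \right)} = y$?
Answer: $4$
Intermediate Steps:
$T = -8$ ($T = 1 - \frac{\left(2 + 4\right) \left(-5 + 8\right)}{2} = 1 - \frac{6 \cdot 3}{2} = 1 - 9 = -8$)
$F = -20$ ($F = \left(-10\right) 2 = -20$)
$d = -60$ ($d = \left(-20\right) 3 = -60$)
$G{\left(T \right)} + d = \left(-8\right)^{2} - 60 = 64 - 60 = 4$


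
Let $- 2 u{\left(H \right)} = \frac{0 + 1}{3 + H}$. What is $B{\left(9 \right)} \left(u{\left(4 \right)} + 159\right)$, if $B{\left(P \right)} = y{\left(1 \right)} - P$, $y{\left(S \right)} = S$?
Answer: $- \frac{8900}{7} \approx -1271.4$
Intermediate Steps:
$u{\left(H \right)} = - \frac{1}{2 \left(3 + H\right)}$ ($u{\left(H \right)} = - \frac{\left(0 + 1\right) \frac{1}{3 + H}}{2} = - \frac{1 \frac{1}{3 + H}}{2} = - \frac{1}{2 \left(3 + H\right)}$)
$B{\left(P \right)} = 1 - P$
$B{\left(9 \right)} \left(u{\left(4 \right)} + 159\right) = \left(1 - 9\right) \left(- \frac{1}{6 + 2 \cdot 4} + 159\right) = \left(1 - 9\right) \left(- \frac{1}{6 + 8} + 159\right) = - 8 \left(- \frac{1}{14} + 159\right) = \left(-8\right) \frac{2225}{14} = - \frac{8900}{7}$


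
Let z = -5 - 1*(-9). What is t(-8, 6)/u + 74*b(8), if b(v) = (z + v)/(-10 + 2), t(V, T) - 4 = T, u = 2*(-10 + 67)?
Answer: -6322/57 ≈ -110.91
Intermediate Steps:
z = 4 (z = -5 + 9 = 4)
u = 114 (u = 2*57 = 114)
t(V, T) = 4 + T
b(v) = -1/2 - v/8 (b(v) = (4 + v)/(-10 + 2) = (4 + v)/(-8) = (4 + v)*(-1/8) = -1/2 - v/8)
t(-8, 6)/u + 74*b(8) = (4 + 6)/114 + 74*(-1/2 - 1/8*8) = 10*(1/114) + 74*(-1/2 - 1) = 5/57 + 74*(-3/2) = 5/57 - 111 = -6322/57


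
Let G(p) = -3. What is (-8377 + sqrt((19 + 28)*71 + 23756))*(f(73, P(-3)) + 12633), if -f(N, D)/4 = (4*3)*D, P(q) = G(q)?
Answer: -107032929 + 12777*sqrt(27093) ≈ -1.0493e+8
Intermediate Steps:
P(q) = -3
f(N, D) = -48*D (f(N, D) = -4*4*3*D = -48*D)
(-8377 + sqrt((19 + 28)*71 + 23756))*(f(73, P(-3)) + 12633) = (-8377 + sqrt((19 + 28)*71 + 23756))*(-48*(-3) + 12633) = (-8377 + sqrt(47*71 + 23756))*(144 + 12633) = (-8377 + sqrt(3337 + 23756))*12777 = (-8377 + sqrt(27093))*12777 = -107032929 + 12777*sqrt(27093)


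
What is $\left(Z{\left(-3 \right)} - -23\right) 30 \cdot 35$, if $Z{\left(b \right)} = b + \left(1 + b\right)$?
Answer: $18900$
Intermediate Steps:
$Z{\left(b \right)} = 1 + 2 b$
$\left(Z{\left(-3 \right)} - -23\right) 30 \cdot 35 = \left(\left(1 + 2 \left(-3\right)\right) - -23\right) 30 \cdot 35 = \left(\left(1 - 6\right) + 23\right) 30 \cdot 35 = \left(-5 + 23\right) 30 \cdot 35 = 18 \cdot 30 \cdot 35 = 540 \cdot 35 = 18900$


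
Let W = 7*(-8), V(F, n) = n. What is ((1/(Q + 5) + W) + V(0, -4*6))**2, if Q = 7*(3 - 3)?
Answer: 159201/25 ≈ 6368.0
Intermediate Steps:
W = -56
Q = 0 (Q = 7*0 = 0)
((1/(Q + 5) + W) + V(0, -4*6))**2 = ((1/(0 + 5) - 56) - 4*6)**2 = ((1/5 - 56) - 24)**2 = (-279/5 - 24)**2 = (-399/5)**2 = 159201/25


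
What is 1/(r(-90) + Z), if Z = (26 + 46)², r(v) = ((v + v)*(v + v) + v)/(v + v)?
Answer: 2/10009 ≈ 0.00019982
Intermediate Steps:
r(v) = (v + 4*v²)/(2*v) (r(v) = ((2*v)*(2*v) + v)/((2*v)) = (4*v² + v)*(1/(2*v)) = (v + 4*v²)*(1/(2*v)) = (v + 4*v²)/(2*v))
Z = 5184 (Z = 72² = 5184)
1/(r(-90) + Z) = 1/((½ + 2*(-90)) + 5184) = 1/((½ - 180) + 5184) = 1/(-359/2 + 5184) = 1/(10009/2) = 2/10009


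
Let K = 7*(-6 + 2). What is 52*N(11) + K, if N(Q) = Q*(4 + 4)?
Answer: 4548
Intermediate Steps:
N(Q) = 8*Q (N(Q) = Q*8 = 8*Q)
K = -28 (K = 7*(-4) = -28)
52*N(11) + K = 52*(8*11) - 28 = 52*88 - 28 = 4576 - 28 = 4548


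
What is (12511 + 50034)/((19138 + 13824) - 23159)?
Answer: 62545/9803 ≈ 6.3802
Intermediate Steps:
(12511 + 50034)/((19138 + 13824) - 23159) = 62545/(32962 - 23159) = 62545/9803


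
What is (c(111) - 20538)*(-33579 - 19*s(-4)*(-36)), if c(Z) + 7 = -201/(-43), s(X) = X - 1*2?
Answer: 33282906822/43 ≈ 7.7402e+8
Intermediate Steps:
s(X) = -2 + X (s(X) = X - 2 = -2 + X)
c(Z) = -100/43 (c(Z) = -7 - 201/(-43) = -7 - 201*(-1/43) = -7 + 201/43 = -100/43)
(c(111) - 20538)*(-33579 - 19*s(-4)*(-36)) = (-100/43 - 20538)*(-33579 - 19*(-2 - 4)*(-36)) = -883234*(-33579 - 19*(-6)*(-36))/43 = -883234*(-33579 + 114*(-36))/43 = -883234*(-33579 - 4104)/43 = -883234/43*(-37683) = 33282906822/43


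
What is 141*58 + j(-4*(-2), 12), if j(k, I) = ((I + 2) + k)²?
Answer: 8662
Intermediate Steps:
j(k, I) = (2 + I + k)² (j(k, I) = ((2 + I) + k)² = (2 + I + k)²)
141*58 + j(-4*(-2), 12) = 141*58 + (2 + 12 - 4*(-2))² = 8178 + (2 + 12 + 8)² = 8178 + 22² = 8178 + 484 = 8662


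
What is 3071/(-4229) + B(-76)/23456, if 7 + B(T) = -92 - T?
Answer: -72130643/99195424 ≈ -0.72716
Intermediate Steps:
B(T) = -99 - T (B(T) = -7 + (-92 - T) = -99 - T)
3071/(-4229) + B(-76)/23456 = 3071/(-4229) + (-99 - 1*(-76))/23456 = 3071*(-1/4229) + (-99 + 76)*(1/23456) = -3071/4229 - 23*1/23456 = -3071/4229 - 23/23456 = -72130643/99195424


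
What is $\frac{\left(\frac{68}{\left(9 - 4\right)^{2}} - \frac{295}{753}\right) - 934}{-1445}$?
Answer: $\frac{17538721}{27202125} \approx 0.64476$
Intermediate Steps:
$\frac{\left(\frac{68}{\left(9 - 4\right)^{2}} - \frac{295}{753}\right) - 934}{-1445} = \left(\left(\frac{68}{5^{2}} - \frac{295}{753}\right) - 934\right) \left(- \frac{1}{1445}\right) = \left(\left(\frac{68}{25} - \frac{295}{753}\right) - 934\right) \left(- \frac{1}{1445}\right) = \left(\frac{43829}{18825} - 934\right) \left(- \frac{1}{1445}\right) = \left(- \frac{17538721}{18825}\right) \left(- \frac{1}{1445}\right) = \frac{17538721}{27202125}$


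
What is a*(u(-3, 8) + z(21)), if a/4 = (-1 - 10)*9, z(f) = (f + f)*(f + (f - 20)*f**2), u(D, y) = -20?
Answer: -7676064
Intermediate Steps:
z(f) = 2*f*(f + f**2*(-20 + f)) (z(f) = (2*f)*(f + (-20 + f)*f**2) = (2*f)*(f + f**2*(-20 + f)) = 2*f*(f + f**2*(-20 + f)))
a = -396 (a = 4*((-1 - 10)*9) = 4*(-11*9) = 4*(-99) = -396)
a*(u(-3, 8) + z(21)) = -396*(-20 + 2*21**2*(1 + 21**2 - 20*21)) = -396*(-20 + 2*441*(1 + 441 - 420)) = -396*(-20 + 2*441*22) = -396*(-20 + 19404) = -396*19384 = -7676064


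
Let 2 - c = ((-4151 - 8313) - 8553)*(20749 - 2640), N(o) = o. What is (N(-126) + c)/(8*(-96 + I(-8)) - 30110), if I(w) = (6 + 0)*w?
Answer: -380596729/31262 ≈ -12174.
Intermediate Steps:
c = 380596855 (c = 2 - ((-4151 - 8313) - 8553)*(20749 - 2640) = 2 - (-12464 - 8553)*18109 = 2 - (-21017)*18109 = 2 - 1*(-380596853) = 2 + 380596853 = 380596855)
I(w) = 6*w
(N(-126) + c)/(8*(-96 + I(-8)) - 30110) = (-126 + 380596855)/(8*(-96 + 6*(-8)) - 30110) = 380596729/(8*(-96 - 48) - 30110) = 380596729/(8*(-144) - 30110) = 380596729/(-1152 - 30110) = 380596729/(-31262) = 380596729*(-1/31262) = -380596729/31262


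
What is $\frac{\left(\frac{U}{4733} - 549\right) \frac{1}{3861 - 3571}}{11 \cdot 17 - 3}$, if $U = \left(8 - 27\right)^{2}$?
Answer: $- \frac{324757}{31569110} \approx -0.010287$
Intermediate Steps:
$U = 361$ ($U = \left(-19\right)^{2} = 361$)
$\frac{\left(\frac{U}{4733} - 549\right) \frac{1}{3861 - 3571}}{11 \cdot 17 - 3} = \frac{\left(\frac{361}{4733} - 549\right) \frac{1}{3861 - 3571}}{11 \cdot 17 - 3} = \frac{\left(361 \cdot \frac{1}{4733} - 549\right) \frac{1}{290}}{187 - 3} = \frac{\left(\frac{361}{4733} - 549\right) \frac{1}{290}}{184} = \left(- \frac{2598056}{4733}\right) \frac{1}{290} \cdot \frac{1}{184} = \left(- \frac{1299028}{686285}\right) \frac{1}{184} = - \frac{324757}{31569110}$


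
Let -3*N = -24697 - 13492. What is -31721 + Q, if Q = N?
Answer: -56974/3 ≈ -18991.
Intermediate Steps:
N = 38189/3 (N = -(-24697 - 13492)/3 = -1/3*(-38189) = 38189/3 ≈ 12730.)
Q = 38189/3 ≈ 12730.
-31721 + Q = -31721 + 38189/3 = -56974/3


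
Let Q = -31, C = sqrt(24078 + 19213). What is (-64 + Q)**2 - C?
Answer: 9025 - sqrt(43291) ≈ 8816.9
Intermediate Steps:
C = sqrt(43291) ≈ 208.06
(-64 + Q)**2 - C = (-64 - 31)**2 - sqrt(43291) = (-95)**2 - sqrt(43291) = 9025 - sqrt(43291)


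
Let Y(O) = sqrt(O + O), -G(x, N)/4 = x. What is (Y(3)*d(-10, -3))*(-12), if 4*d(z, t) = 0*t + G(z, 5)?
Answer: -120*sqrt(6) ≈ -293.94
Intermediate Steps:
G(x, N) = -4*x
Y(O) = sqrt(2)*sqrt(O) (Y(O) = sqrt(2*O) = sqrt(2)*sqrt(O))
d(z, t) = -z (d(z, t) = (0*t - 4*z)/4 = (0 - 4*z)/4 = (-4*z)/4 = -z)
(Y(3)*d(-10, -3))*(-12) = ((sqrt(2)*sqrt(3))*(-1*(-10)))*(-12) = (sqrt(6)*10)*(-12) = (10*sqrt(6))*(-12) = -120*sqrt(6)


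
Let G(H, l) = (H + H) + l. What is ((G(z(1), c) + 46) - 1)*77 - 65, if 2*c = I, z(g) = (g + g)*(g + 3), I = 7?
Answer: 9803/2 ≈ 4901.5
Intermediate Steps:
z(g) = 2*g*(3 + g) (z(g) = (2*g)*(3 + g) = 2*g*(3 + g))
c = 7/2 (c = (½)*7 = 7/2 ≈ 3.5000)
G(H, l) = l + 2*H (G(H, l) = 2*H + l = l + 2*H)
((G(z(1), c) + 46) - 1)*77 - 65 = (((7/2 + 2*(2*1*(3 + 1))) + 46) - 1)*77 - 65 = (((7/2 + 2*(2*1*4)) + 46) - 1)*77 - 65 = (((7/2 + 2*8) + 46) - 1)*77 - 65 = (((7/2 + 16) + 46) - 1)*77 - 65 = ((39/2 + 46) - 1)*77 - 65 = (131/2 - 1)*77 - 65 = (129/2)*77 - 65 = 9933/2 - 65 = 9803/2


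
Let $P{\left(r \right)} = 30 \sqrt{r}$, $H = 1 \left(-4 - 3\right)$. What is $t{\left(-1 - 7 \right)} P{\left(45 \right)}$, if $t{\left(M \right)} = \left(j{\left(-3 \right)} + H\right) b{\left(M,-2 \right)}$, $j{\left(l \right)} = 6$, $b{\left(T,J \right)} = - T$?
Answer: $- 720 \sqrt{5} \approx -1610.0$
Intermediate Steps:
$H = -7$ ($H = 1 \left(-7\right) = -7$)
$t{\left(M \right)} = M$ ($t{\left(M \right)} = \left(6 - 7\right) \left(- M\right) = - \left(-1\right) M = M$)
$t{\left(-1 - 7 \right)} P{\left(45 \right)} = \left(-1 - 7\right) 30 \sqrt{45} = \left(-1 - 7\right) 30 \cdot 3 \sqrt{5} = - 8 \cdot 90 \sqrt{5} = - 720 \sqrt{5}$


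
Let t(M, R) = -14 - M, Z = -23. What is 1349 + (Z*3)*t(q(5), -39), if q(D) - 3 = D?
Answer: 2867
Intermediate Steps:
q(D) = 3 + D
1349 + (Z*3)*t(q(5), -39) = 1349 + (-23*3)*(-14 - (3 + 5)) = 1349 - 69*(-14 - 1*8) = 1349 - 69*(-14 - 8) = 1349 - 69*(-22) = 1349 + 1518 = 2867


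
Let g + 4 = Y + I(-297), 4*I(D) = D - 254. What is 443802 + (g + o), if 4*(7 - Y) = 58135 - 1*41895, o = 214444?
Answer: 2616205/4 ≈ 6.5405e+5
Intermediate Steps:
I(D) = -127/2 + D/4 (I(D) = (D - 254)/4 = (-254 + D)/4 = -127/2 + D/4)
Y = -4053 (Y = 7 - (58135 - 1*41895)/4 = 7 - (58135 - 41895)/4 = 7 - ¼*16240 = 7 - 4060 = -4053)
g = -16779/4 (g = -4 + (-4053 + (-127/2 + (¼)*(-297))) = -4 + (-4053 + (-127/2 - 297/4)) = -4 + (-4053 - 551/4) = -4 - 16763/4 = -16779/4 ≈ -4194.8)
443802 + (g + o) = 443802 + (-16779/4 + 214444) = 443802 + 840997/4 = 2616205/4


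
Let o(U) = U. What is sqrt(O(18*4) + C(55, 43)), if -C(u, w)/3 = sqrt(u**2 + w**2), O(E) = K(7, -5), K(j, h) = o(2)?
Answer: sqrt(2 - 3*sqrt(4874)) ≈ 14.403*I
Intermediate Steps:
K(j, h) = 2
O(E) = 2
C(u, w) = -3*sqrt(u**2 + w**2)
sqrt(O(18*4) + C(55, 43)) = sqrt(2 - 3*sqrt(55**2 + 43**2)) = sqrt(2 - 3*sqrt(3025 + 1849)) = sqrt(2 - 3*sqrt(4874))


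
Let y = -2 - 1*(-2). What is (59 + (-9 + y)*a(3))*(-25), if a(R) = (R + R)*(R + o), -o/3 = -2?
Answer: 10675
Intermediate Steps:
o = 6 (o = -3*(-2) = 6)
a(R) = 2*R*(6 + R) (a(R) = (R + R)*(R + 6) = (2*R)*(6 + R) = 2*R*(6 + R))
y = 0 (y = -2 + 2 = 0)
(59 + (-9 + y)*a(3))*(-25) = (59 + (-9 + 0)*(2*3*(6 + 3)))*(-25) = (59 - 18*3*9)*(-25) = (59 - 9*54)*(-25) = (59 - 486)*(-25) = -427*(-25) = 10675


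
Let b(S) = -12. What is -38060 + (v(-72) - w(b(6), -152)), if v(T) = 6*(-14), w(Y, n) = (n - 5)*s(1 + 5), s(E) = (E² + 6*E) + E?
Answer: -25898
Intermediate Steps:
s(E) = E² + 7*E
w(Y, n) = -390 + 78*n (w(Y, n) = (n - 5)*((1 + 5)*(7 + (1 + 5))) = (-5 + n)*(6*(7 + 6)) = (-5 + n)*(6*13) = (-5 + n)*78 = -390 + 78*n)
v(T) = -84
-38060 + (v(-72) - w(b(6), -152)) = -38060 + (-84 - (-390 + 78*(-152))) = -38060 + (-84 - (-390 - 11856)) = -38060 + (-84 - 1*(-12246)) = -38060 + (-84 + 12246) = -38060 + 12162 = -25898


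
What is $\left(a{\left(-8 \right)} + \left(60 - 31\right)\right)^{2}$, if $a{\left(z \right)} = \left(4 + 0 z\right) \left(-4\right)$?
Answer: $169$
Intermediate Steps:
$a{\left(z \right)} = -16$ ($a{\left(z \right)} = \left(4 + 0\right) \left(-4\right) = 4 \left(-4\right) = -16$)
$\left(a{\left(-8 \right)} + \left(60 - 31\right)\right)^{2} = \left(-16 + \left(60 - 31\right)\right)^{2} = \left(-16 + 29\right)^{2} = 13^{2} = 169$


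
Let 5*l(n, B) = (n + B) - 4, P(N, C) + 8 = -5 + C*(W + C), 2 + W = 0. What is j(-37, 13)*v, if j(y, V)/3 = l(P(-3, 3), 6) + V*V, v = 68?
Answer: 170748/5 ≈ 34150.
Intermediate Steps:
W = -2 (W = -2 + 0 = -2)
P(N, C) = -13 + C*(-2 + C) (P(N, C) = -8 + (-5 + C*(-2 + C)) = -13 + C*(-2 + C))
l(n, B) = -⅘ + B/5 + n/5 (l(n, B) = ((n + B) - 4)/5 = ((B + n) - 4)/5 = (-4 + B + n)/5 = -⅘ + B/5 + n/5)
j(y, V) = -24/5 + 3*V² (j(y, V) = 3*((-⅘ + (⅕)*6 + (-13 + 3² - 2*3)/5) + V*V) = 3*((-⅘ + 6/5 + (-13 + 9 - 6)/5) + V²) = 3*((-⅘ + 6/5 + (⅕)*(-10)) + V²) = 3*((-⅘ + 6/5 - 2) + V²) = 3*(-8/5 + V²) = -24/5 + 3*V²)
j(-37, 13)*v = (-24/5 + 3*13²)*68 = (-24/5 + 3*169)*68 = (-24/5 + 507)*68 = (2511/5)*68 = 170748/5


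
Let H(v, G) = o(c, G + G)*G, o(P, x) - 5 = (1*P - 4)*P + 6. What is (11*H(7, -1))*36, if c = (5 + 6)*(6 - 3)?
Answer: -383328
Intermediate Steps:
c = 33 (c = 11*3 = 33)
o(P, x) = 11 + P*(-4 + P) (o(P, x) = 5 + ((1*P - 4)*P + 6) = 5 + ((P - 4)*P + 6) = 5 + ((-4 + P)*P + 6) = 5 + (P*(-4 + P) + 6) = 5 + (6 + P*(-4 + P)) = 11 + P*(-4 + P))
H(v, G) = 968*G (H(v, G) = (11 + 33**2 - 4*33)*G = (11 + 1089 - 132)*G = 968*G)
(11*H(7, -1))*36 = (11*(968*(-1)))*36 = (11*(-968))*36 = -10648*36 = -383328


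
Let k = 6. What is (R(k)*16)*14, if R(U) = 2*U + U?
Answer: 4032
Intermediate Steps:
R(U) = 3*U
(R(k)*16)*14 = ((3*6)*16)*14 = (18*16)*14 = 288*14 = 4032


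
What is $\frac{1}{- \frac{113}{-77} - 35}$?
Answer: $- \frac{77}{2582} \approx -0.029822$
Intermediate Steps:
$\frac{1}{- \frac{113}{-77} - 35} = \frac{1}{\left(-113\right) \left(- \frac{1}{77}\right) - 35} = \frac{1}{\frac{113}{77} - 35} = \frac{1}{- \frac{2582}{77}} = - \frac{77}{2582}$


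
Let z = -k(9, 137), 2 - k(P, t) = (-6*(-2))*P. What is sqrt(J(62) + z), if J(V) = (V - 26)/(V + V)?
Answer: sqrt(102145)/31 ≈ 10.310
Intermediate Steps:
k(P, t) = 2 - 12*P (k(P, t) = 2 - (-6*(-2))*P = 2 - 12*P)
J(V) = (-26 + V)/(2*V) (J(V) = (-26 + V)/((2*V)) = (-26 + V)*(1/(2*V)) = (-26 + V)/(2*V))
z = 106 (z = -(2 - 12*9) = -(2 - 108) = -1*(-106) = 106)
sqrt(J(62) + z) = sqrt((1/2)*(-26 + 62)/62 + 106) = sqrt((1/2)*(1/62)*36 + 106) = sqrt(9/31 + 106) = sqrt(3295/31) = sqrt(102145)/31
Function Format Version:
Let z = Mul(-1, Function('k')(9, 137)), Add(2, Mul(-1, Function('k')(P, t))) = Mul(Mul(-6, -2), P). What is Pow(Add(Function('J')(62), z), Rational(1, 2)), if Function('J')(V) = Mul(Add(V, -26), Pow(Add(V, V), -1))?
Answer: Mul(Rational(1, 31), Pow(102145, Rational(1, 2))) ≈ 10.310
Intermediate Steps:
Function('k')(P, t) = Add(2, Mul(-12, P)) (Function('k')(P, t) = Add(2, Mul(-1, Mul(Mul(-6, -2), P))) = Add(2, Mul(-1, Mul(12, P))) = Add(2, Mul(-12, P)))
Function('J')(V) = Mul(Rational(1, 2), Pow(V, -1), Add(-26, V)) (Function('J')(V) = Mul(Add(-26, V), Pow(Mul(2, V), -1)) = Mul(Add(-26, V), Mul(Rational(1, 2), Pow(V, -1))) = Mul(Rational(1, 2), Pow(V, -1), Add(-26, V)))
z = 106 (z = Mul(-1, Add(2, Mul(-12, 9))) = Mul(-1, Add(2, -108)) = Mul(-1, -106) = 106)
Pow(Add(Function('J')(62), z), Rational(1, 2)) = Pow(Add(Mul(Rational(1, 2), Pow(62, -1), Add(-26, 62)), 106), Rational(1, 2)) = Pow(Add(Mul(Rational(1, 2), Rational(1, 62), 36), 106), Rational(1, 2)) = Pow(Add(Rational(9, 31), 106), Rational(1, 2)) = Pow(Rational(3295, 31), Rational(1, 2)) = Mul(Rational(1, 31), Pow(102145, Rational(1, 2)))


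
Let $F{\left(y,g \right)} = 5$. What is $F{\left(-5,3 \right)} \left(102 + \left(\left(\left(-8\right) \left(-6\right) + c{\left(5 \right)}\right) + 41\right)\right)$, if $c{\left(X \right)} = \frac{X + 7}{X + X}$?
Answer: $961$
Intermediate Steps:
$c{\left(X \right)} = \frac{7 + X}{2 X}$
$F{\left(-5,3 \right)} \left(102 + \left(\left(\left(-8\right) \left(-6\right) + c{\left(5 \right)}\right) + 41\right)\right) = 5 \left(102 + \left(\left(\left(-8\right) \left(-6\right) + \frac{7 + 5}{2 \cdot 5}\right) + 41\right)\right) = 5 \left(102 + \left(\left(48 + \frac{1}{2} \cdot \frac{1}{5} \cdot 12\right) + 41\right)\right) = 5 \left(102 + \left(\left(48 + \frac{6}{5}\right) + 41\right)\right) = 5 \left(102 + \left(\frac{246}{5} + 41\right)\right) = 5 \left(102 + \frac{451}{5}\right) = 5 \cdot \frac{961}{5} = 961$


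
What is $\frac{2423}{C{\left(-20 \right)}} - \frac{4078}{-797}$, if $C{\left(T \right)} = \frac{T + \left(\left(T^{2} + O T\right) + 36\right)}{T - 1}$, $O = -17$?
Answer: $- \frac{1784323}{28692} \approx -62.189$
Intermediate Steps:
$C{\left(T \right)} = \frac{36 + T^{2} - 16 T}{-1 + T}$ ($C{\left(T \right)} = \frac{T + \left(\left(T^{2} - 17 T\right) + 36\right)}{T - 1} = \frac{T + \left(36 + T^{2} - 17 T\right)}{-1 + T} = \frac{36 + T^{2} - 16 T}{-1 + T}$)
$\frac{2423}{C{\left(-20 \right)}} - \frac{4078}{-797} = \frac{2423}{\frac{1}{-1 - 20} \left(36 + \left(-20\right)^{2} - -320\right)} - \frac{4078}{-797} = \frac{2423}{\frac{1}{-21} \left(36 + 400 + 320\right)} - - \frac{4078}{797} = \frac{2423}{\left(- \frac{1}{21}\right) 756} + \frac{4078}{797} = \frac{2423}{-36} + \frac{4078}{797} = 2423 \left(- \frac{1}{36}\right) + \frac{4078}{797} = - \frac{2423}{36} + \frac{4078}{797} = - \frac{1784323}{28692}$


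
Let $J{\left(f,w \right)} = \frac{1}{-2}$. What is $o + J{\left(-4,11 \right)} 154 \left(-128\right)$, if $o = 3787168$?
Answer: $3797024$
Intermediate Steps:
$J{\left(f,w \right)} = - \frac{1}{2}$
$o + J{\left(-4,11 \right)} 154 \left(-128\right) = 3787168 + \left(- \frac{1}{2}\right) 154 \left(-128\right) = 3787168 - -9856 = 3787168 + 9856 = 3797024$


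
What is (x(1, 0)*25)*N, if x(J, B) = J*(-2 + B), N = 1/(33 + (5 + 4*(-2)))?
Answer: -5/3 ≈ -1.6667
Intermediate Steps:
N = 1/30 (N = 1/(33 + (5 - 8)) = 1/(33 - 3) = 1/30 ≈ 0.033333)
(x(1, 0)*25)*N = ((1*(-2 + 0))*25)*(1/30) = ((1*(-2))*25)*(1/30) = -2*25*(1/30) = -50*1/30 = -5/3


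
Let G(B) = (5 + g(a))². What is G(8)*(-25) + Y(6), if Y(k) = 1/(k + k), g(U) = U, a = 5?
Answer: -29999/12 ≈ -2499.9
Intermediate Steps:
G(B) = 100 (G(B) = (5 + 5)² = 10² = 100)
Y(k) = 1/(2*k)
G(8)*(-25) + Y(6) = 100*(-25) + (½)/6 = -2500 + (½)*(⅙) = -2500 + 1/12 = -29999/12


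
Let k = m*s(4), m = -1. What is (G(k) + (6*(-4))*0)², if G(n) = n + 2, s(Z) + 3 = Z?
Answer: 1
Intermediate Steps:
s(Z) = -3 + Z
k = -1 (k = -(-3 + 4) = -1*1 = -1)
G(n) = 2 + n
(G(k) + (6*(-4))*0)² = ((2 - 1) + (6*(-4))*0)² = (1 - 24*0)² = (1 + 0)² = 1² = 1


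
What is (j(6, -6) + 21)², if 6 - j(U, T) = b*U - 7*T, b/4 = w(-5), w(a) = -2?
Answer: 1089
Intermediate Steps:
b = -8 (b = 4*(-2) = -8)
j(U, T) = 6 + 7*T + 8*U (j(U, T) = 6 - (-8*U - 7*T) = 6 + (7*T + 8*U) = 6 + 7*T + 8*U)
(j(6, -6) + 21)² = ((6 + 7*(-6) + 8*6) + 21)² = ((6 - 42 + 48) + 21)² = (12 + 21)² = 33² = 1089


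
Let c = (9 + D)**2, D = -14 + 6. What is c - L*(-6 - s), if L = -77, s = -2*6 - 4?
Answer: 771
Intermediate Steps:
D = -8
s = -16 (s = -12 - 4 = -16)
c = 1 (c = (9 - 8)**2 = 1**2 = 1)
c - L*(-6 - s) = 1 - (-77)*(-6 - 1*(-16)) = 1 - (-77)*(-6 + 16) = 1 - (-77)*10 = 1 - 1*(-770) = 1 + 770 = 771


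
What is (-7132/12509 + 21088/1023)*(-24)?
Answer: -2051950048/4265569 ≈ -481.05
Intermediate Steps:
(-7132/12509 + 21088/1023)*(-24) = (256493756/12796707)*(-24) = -2051950048/4265569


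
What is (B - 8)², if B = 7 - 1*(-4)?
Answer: 9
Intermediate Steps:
B = 11 (B = 7 + 4 = 11)
(B - 8)² = (11 - 8)² = 3² = 9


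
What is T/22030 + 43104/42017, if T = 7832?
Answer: 639329132/462817255 ≈ 1.3814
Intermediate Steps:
T/22030 + 43104/42017 = 7832/22030 + 43104/42017 = 7832*(1/22030) + 43104*(1/42017) = 3916/11015 + 43104/42017 = 639329132/462817255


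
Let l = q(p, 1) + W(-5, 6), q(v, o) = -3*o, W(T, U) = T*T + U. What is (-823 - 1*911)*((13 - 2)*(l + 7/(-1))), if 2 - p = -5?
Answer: -400554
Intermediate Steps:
W(T, U) = U + T² (W(T, U) = T² + U = U + T²)
p = 7 (p = 2 - 1*(-5) = 2 + 5 = 7)
l = 28 (l = -3*1 + (6 + (-5)²) = -3 + (6 + 25) = -3 + 31 = 28)
(-823 - 1*911)*((13 - 2)*(l + 7/(-1))) = (-823 - 1*911)*((13 - 2)*(28 + 7/(-1))) = (-823 - 911)*(11*(28 + 7*(-1))) = -19074*(28 - 7) = -19074*21 = -1734*231 = -400554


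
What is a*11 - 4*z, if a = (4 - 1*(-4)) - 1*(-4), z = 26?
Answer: 28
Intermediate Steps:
a = 12 (a = (4 + 4) + 4 = 8 + 4 = 12)
a*11 - 4*z = 12*11 - 4*26 = 132 - 104 = 28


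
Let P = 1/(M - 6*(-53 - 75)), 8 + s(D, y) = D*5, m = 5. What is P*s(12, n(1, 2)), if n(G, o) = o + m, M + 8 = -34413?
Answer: -52/33653 ≈ -0.0015452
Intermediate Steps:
M = -34421 (M = -8 - 34413 = -34421)
n(G, o) = 5 + o (n(G, o) = o + 5 = 5 + o)
s(D, y) = -8 + 5*D (s(D, y) = -8 + D*5 = -8 + 5*D)
P = -1/33653 (P = 1/(-34421 - 6*(-53 - 75)) = 1/(-34421 - 6*(-128)) = 1/(-34421 + 768) = 1/(-33653) = -1/33653 ≈ -2.9715e-5)
P*s(12, n(1, 2)) = -(-8 + 5*12)/33653 = -(-8 + 60)/33653 = -1/33653*52 = -52/33653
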